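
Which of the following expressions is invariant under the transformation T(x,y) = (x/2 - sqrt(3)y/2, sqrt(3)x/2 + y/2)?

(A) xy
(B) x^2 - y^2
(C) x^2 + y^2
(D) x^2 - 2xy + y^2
C

An expression E(x,y) is invariant under T if E(T(x,y)) = E(x,y). Here T(x,y) = (x/2 - sqrt(3)y/2, sqrt(3)x/2 + y/2).
Substitute the transformed coordinates into each option and compare with the original:
(A) xy  ->  (x/2 - sqrt(3)y/2)(sqrt(3)x/2 + y/2) = sqrt(3)x^2/4 - xy/2 - sqrt(3)y^2/4   [differs from xy: not invariant]
(B) x^2 - y^2  ->  (x/2 - sqrt(3)y/2)^2 - (sqrt(3)x/2 + y/2)^2 = -x^2/2 - sqrt(3)xy + y^2/2   [differs from x^2 - y^2: not invariant]
(C) x^2 + y^2  ->  (x/2 - sqrt(3)y/2)^2 + (sqrt(3)x/2 + y/2)^2 = x^2 + y^2   [equals x^2 + y^2: invariant]
(D) x^2 - 2xy + y^2  ->  (x/2 - sqrt(3)y/2)^2 - 2(x/2 - sqrt(3)y/2)(sqrt(3)x/2 + y/2) + (sqrt(3)x/2 + y/2)^2 = -sqrt(3)x^2/2 + x^2 + xy + sqrt(3)y^2/2 + y^2   [differs from x^2 - 2xy + y^2: not invariant]

Only option (C), x^2 + y^2, is unchanged by the transformation.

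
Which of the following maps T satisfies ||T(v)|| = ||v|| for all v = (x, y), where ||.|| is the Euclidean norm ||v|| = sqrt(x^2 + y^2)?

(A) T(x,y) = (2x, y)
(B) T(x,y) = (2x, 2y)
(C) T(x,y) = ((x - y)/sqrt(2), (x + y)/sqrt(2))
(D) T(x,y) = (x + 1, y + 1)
C

A transformation preserves a norm if ||T(v)|| = ||v|| for every v; a single vector where the norm changes rules an option out.

(A) T(x,y) = (2x, y): v = (1, 0) has norm sqrt((1)^2 + (0)^2) = 1, but T(v) = (2, 0) has norm 2 -- not preserved.
(B) T(x,y) = (2x, 2y): v = (1, 0) has norm sqrt((1)^2 + (0)^2) = 1, but T(v) = (2, 0) has norm 2 -- not preserved.
(C) T(x,y) = ((x - y)/sqrt(2), (x + y)/sqrt(2)): preserves the norm -- it is an orthogonal map (a rotation/reflection), and (sqrt(2)(x - y)/2)^2 + (sqrt(2)(x + y)/2)^2 simplifies to x^2 + y^2.
(D) T(x,y) = (x + 1, y + 1): v = (1, 0) has norm sqrt((1)^2 + (0)^2) = 1, but T(v) = (2, 1) has norm sqrt(5) -- not preserved.

Therefore the answer is (C).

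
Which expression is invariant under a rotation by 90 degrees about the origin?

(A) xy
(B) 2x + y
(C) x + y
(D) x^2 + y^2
D

A rotation by 90 degrees sends (x, y) to (-y, x).
Substitute the transformed coordinates into each option and compare with the original:
(A) xy  ->  (-y)(x) = -xy   [differs from xy: not invariant]
(B) 2x + y  ->  2(-y) + (x) = x - 2y   [differs from 2x + y: not invariant]
(C) x + y  ->  (-y) + (x) = x - y   [differs from x + y: not invariant]
(D) x^2 + y^2  ->  (-y)^2 + (x)^2 = x^2 + y^2   [equals x^2 + y^2: invariant]

Only option (D), x^2 + y^2, is unchanged by the transformation.
Geometrically, x^2 + y^2 is the squared distance from the origin, which every rotation about the origin preserves.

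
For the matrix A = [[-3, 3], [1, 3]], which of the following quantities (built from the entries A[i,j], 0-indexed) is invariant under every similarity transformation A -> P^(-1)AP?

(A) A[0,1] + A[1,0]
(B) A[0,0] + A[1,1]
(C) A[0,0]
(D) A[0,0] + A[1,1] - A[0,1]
B

A[0,0] + A[1,1] is the trace of A. By the cyclic property of the trace, tr(P^(-1)AP) = tr(APP^(-1)) = tr(A), so it is the same for every matrix similar to A.

The other combinations are not similarity invariants. For example, take P = [[1, 2], [0, 1]] (det P = 1), so P^(-1) = [[1, -2], [0, 1]] and
B = P^(-1)AP = [[-5, -13], [1, 5]].
Evaluating each option on A and on B:
(A) A[0,1] + A[1,0]: 4 for A, -12 for B -> changes
(B) A[0,0] + A[1,1]: 0 for A, 0 for B -> unchanged
(C) A[0,0]: -3 for A, -5 for B -> changes
(D) A[0,0] + A[1,1] - A[0,1]: -3 for A, 13 for B -> changes

Only (B) A[0,0] + A[1,1] = 0 survives (and it does so for every P, not just this one), so it is the invariant.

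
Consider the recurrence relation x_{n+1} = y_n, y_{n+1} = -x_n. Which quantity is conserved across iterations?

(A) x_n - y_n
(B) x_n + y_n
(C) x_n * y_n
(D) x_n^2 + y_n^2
D

For the recurrence x_{n+1} = y_n, y_{n+1} = -x_n:

x_{n+1}^2 + y_{n+1}^2 = y_n^2 + (-x_n)^2 = x_n^2 + y_n^2
The sum of squares is conserved (like energy in a harmonic oscillator).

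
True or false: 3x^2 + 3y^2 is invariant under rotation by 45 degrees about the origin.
True

Applying rotation by 45 degrees: x' = x*cos(45 degrees) - y*sin(45 degrees) = sqrt(2)x/2 - sqrt(2)y/2, y' = x*sin(45 degrees) + y*cos(45 degrees) = sqrt(2)x/2 + sqrt(2)y/2

Substituting into 3x^2 + 3y^2:
3(sqrt(2)x/2 - sqrt(2)y/2)^2 + 3(sqrt(2)x/2 + sqrt(2)y/2)^2
= 3x^2 + 3y^2

This equals the original expression 3x^2 + 3y^2, so it IS invariant.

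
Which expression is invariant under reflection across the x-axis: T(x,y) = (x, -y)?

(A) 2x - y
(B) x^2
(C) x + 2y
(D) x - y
B

The map is reflection across the x-axis: T(x,y) = (x, -y).
Substitute the transformed coordinates into each option and compare with the original:
(A) 2x - y  ->  2(x) - (-y) = 2x + y   [differs from 2x - y: not invariant]
(B) x^2  ->  (x)^2 = x^2   [equals x^2: invariant]
(C) x + 2y  ->  (x) + 2(-y) = x - 2y   [differs from x + 2y: not invariant]
(D) x - y  ->  (x) - (-y) = x + y   [differs from x - y: not invariant]

Only option (B), x^2, is unchanged by the transformation.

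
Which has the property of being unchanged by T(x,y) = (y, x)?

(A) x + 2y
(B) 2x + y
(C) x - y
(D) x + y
D

An expression E(x,y) is invariant under T if E(T(x,y)) = E(x,y). Here T(x,y) = (y, x).
Substitute the transformed coordinates into each option and compare with the original:
(A) x + 2y  ->  (y) + 2(x) = 2x + y   [differs from x + 2y: not invariant]
(B) 2x + y  ->  2(y) + (x) = x + 2y   [differs from 2x + y: not invariant]
(C) x - y  ->  (y) - (x) = -x + y   [differs from x - y: not invariant]
(D) x + y  ->  (y) + (x) = x + y   [equals x + y: invariant]

Only option (D), x + y, is unchanged by the transformation.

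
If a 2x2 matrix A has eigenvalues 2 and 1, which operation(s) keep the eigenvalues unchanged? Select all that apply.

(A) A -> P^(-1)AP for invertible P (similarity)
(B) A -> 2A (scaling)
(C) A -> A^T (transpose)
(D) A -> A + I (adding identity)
A and C

Eigenvalues are preserved by:
1. Similarity transformations: A -> P^(-1)AP (same characteristic polynomial)
2. Transpose: A^T has the same eigenvalues as A

Eigenvalues are NOT preserved by:
- Adding identity: eigenvalues become 2+1, 1+1
- Scaling: eigenvalues become 4, 2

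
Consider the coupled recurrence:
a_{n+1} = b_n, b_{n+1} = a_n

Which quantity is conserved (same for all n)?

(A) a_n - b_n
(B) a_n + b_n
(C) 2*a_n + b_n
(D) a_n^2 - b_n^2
B

Replace a_n by a_{n+1} = b_n and b_n by b_{n+1} = a_n in each option and simplify:
(A) a_n - b_n  ->  (b_n) - (a_n) = -a_n + b_n   [not conserved]
(B) a_n + b_n  ->  (b_n) + (a_n) = a_n + b_n   [conserved]
(C) 2*a_n + b_n  ->  2*(b_n) + (a_n) = a_n + 2*b_n   [not conserved]
(D) a_n^2 - b_n^2  ->  (b_n)^2 - (a_n)^2 = -a_n^2 + b_n^2   [not conserved]

Only (B) a_n + b_n returns to itself after one step, so it is the conserved quantity.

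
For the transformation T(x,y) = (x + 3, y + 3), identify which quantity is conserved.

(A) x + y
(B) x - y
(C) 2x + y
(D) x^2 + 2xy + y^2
B

An expression E(x,y) is invariant under T if E(T(x,y)) = E(x,y). Here T(x,y) = (x + 3, y + 3).
Substitute the transformed coordinates into each option and compare with the original:
(A) x + y  ->  (x + 3) + (y + 3) = x + y + 6   [differs from x + y: not invariant]
(B) x - y  ->  (x + 3) - (y + 3) = x - y   [equals x - y: invariant]
(C) 2x + y  ->  2(x + 3) + (y + 3) = 2x + y + 9   [differs from 2x + y: not invariant]
(D) x^2 + 2xy + y^2  ->  (x + 3)^2 + 2(x + 3)(y + 3) + (y + 3)^2 = x^2 + 2xy + 12x + y^2 + 12y + 36   [differs from x^2 + 2xy + y^2: not invariant]

Only option (B), x - y, is unchanged by the transformation.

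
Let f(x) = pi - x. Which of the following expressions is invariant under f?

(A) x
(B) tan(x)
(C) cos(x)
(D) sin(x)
D

For f(x) = pi - x:
sin(pi - x) = sin(x), so sine is invariant under this transformation.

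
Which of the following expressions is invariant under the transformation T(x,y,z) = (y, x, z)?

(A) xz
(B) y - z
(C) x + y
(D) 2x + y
C

Apply T(x,y,z) = (y, x, z) to each option, i.e. replace (x, y, z) by the transformed coordinates.
Substitute the transformed coordinates into each option and compare with the original:
(A) xz  ->  (y)(z) = yz   [differs from xz: not invariant]
(B) y - z  ->  (x) - (z) = x - z   [differs from y - z: not invariant]
(C) x + y  ->  (y) + (x) = x + y   [equals x + y: invariant]
(D) 2x + y  ->  2(y) + (x) = x + 2y   [differs from 2x + y: not invariant]

Only option (C), x + y, is unchanged by the transformation.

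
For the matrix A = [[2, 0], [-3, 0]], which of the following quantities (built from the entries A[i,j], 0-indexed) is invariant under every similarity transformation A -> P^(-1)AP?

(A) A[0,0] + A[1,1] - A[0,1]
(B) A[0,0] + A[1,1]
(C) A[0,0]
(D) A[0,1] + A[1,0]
B

A[0,0] + A[1,1] is the trace of A. By the cyclic property of the trace, tr(P^(-1)AP) = tr(APP^(-1)) = tr(A), so it is the same for every matrix similar to A.

The other combinations are not similarity invariants. For example, take P = [[1, 2], [0, 1]] (det P = 1), so P^(-1) = [[1, -2], [0, 1]] and
B = P^(-1)AP = [[8, 16], [-3, -6]].
Evaluating each option on A and on B:
(A) A[0,0] + A[1,1] - A[0,1]: 2 for A, -14 for B -> changes
(B) A[0,0] + A[1,1]: 2 for A, 2 for B -> unchanged
(C) A[0,0]: 2 for A, 8 for B -> changes
(D) A[0,1] + A[1,0]: -3 for A, 13 for B -> changes

Only (B) A[0,0] + A[1,1] = 2 survives (and it does so for every P, not just this one), so it is the invariant.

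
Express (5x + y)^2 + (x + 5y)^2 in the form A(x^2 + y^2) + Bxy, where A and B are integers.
26(x^2 + y^2) + 20xy

Expanding: (5x + y)^2 = 25x^2 + 10xy + y^2
(x + 5y)^2 = x^2 + 10xy + 25y^2
Sum = (25+1)(x^2+y^2) + 20xy = 26(x^2 + y^2) + 20xy
This is symmetric in x and y.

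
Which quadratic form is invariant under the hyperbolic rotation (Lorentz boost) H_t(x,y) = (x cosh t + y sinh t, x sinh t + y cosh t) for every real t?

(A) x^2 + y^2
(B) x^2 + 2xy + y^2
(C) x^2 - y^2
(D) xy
C

Write x' = x cosh t + y sinh t, y' = x sinh t + y cosh t and substitute into each option:
(A) x^2 + y^2: (x cosh t + y sinh t)^2 + (x sinh t + y cosh t)^2 = (x^2 + y^2)(cosh^2 t + sinh^2 t) + 4xy sinh t cosh t = (x^2 + y^2) cosh 2t + 2xy sinh 2t   [not invariant for t != 0]
(B) x^2 + 2xy + y^2: (x' + y')^2 with x' + y' = (x + y)(cosh t + sinh t) = (x + y)e^t, so it becomes (x + y)^2 e^(2t)   [not invariant for t != 0]
(C) x^2 - y^2: (x cosh t + y sinh t)^2 - (x sinh t + y cosh t)^2 = x^2(cosh^2 t - sinh^2 t) + 2xy(cosh t sinh t - sinh t cosh t) + y^2(sinh^2 t - cosh^2 t) = x^2 - y^2   [invariant, using cosh^2 t - sinh^2 t = 1]
(D) xy: (x cosh t + y sinh t)(x sinh t + y cosh t) = xy(cosh^2 t + sinh^2 t) + (x^2 + y^2) sinh t cosh t = xy cosh 2t + (x^2 + y^2)(sinh 2t)/2   [not invariant for t != 0]

Only (C) x^2 - y^2 is unchanged; it is the Minkowski form preserved by Lorentz boosts, just as x^2 + y^2 is preserved by ordinary rotations.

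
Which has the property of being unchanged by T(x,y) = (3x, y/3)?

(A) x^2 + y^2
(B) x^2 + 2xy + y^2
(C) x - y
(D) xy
D

An expression E(x,y) is invariant under T if E(T(x,y)) = E(x,y). Here T(x,y) = (3x, y/3).
Substitute the transformed coordinates into each option and compare with the original:
(A) x^2 + y^2  ->  (3x)^2 + (y/3)^2 = 9x^2 + y^2/9   [differs from x^2 + y^2: not invariant]
(B) x^2 + 2xy + y^2  ->  (3x)^2 + 2(3x)(y/3) + (y/3)^2 = 9x^2 + 2xy + y^2/9   [differs from x^2 + 2xy + y^2: not invariant]
(C) x - y  ->  (3x) - (y/3) = 3x - y/3   [differs from x - y: not invariant]
(D) xy  ->  (3x)(y/3) = xy   [equals xy: invariant]

Only option (D), xy, is unchanged by the transformation.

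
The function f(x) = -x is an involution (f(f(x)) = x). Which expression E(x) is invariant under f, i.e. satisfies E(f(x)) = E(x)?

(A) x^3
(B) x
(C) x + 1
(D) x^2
D

Replace x by f(x) = -x in each option and simplify. As a quick numerical cross-check, also compare E(5) with E(f(5)) = E(-5).

(A) x^3  ->  (-x)^3 = -x^3; check: E(5) = 125 but E(-5) = -125.   [not invariant]
(B) x  ->  (-x) = -x; check: E(5) = 5 but E(-5) = -5.   [not invariant]
(C) x + 1  ->  (-x) + 1 = 1 - x; check: E(5) = 6 but E(-5) = -4.   [not invariant]
(D) x^2  ->  (-x)^2, which simplifies back to x^2; check: E(5) = 25, E(-5) = 25.   [invariant]

Only (D) is unchanged. E is symmetric under swapping x with f(x) = -x, which is exactly what an involution does.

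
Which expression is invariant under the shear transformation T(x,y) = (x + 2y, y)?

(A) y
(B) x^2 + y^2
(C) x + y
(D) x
A

Under the shear T(x,y) = (x + 2y, y):
Substitute the transformed coordinates into each option and compare with the original:
(A) y  ->  (y) = y   [equals y: invariant]
(B) x^2 + y^2  ->  (x + 2y)^2 + (y)^2 = x^2 + 4xy + 5y^2   [differs from x^2 + y^2: not invariant]
(C) x + y  ->  (x + 2y) + (y) = x + 3y   [differs from x + y: not invariant]
(D) x  ->  (x + 2y) = x + 2y   [differs from x: not invariant]

Only option (A), y, is unchanged by the transformation.
A horizontal shear moves points parallel to the x-axis, so the y-coordinate (and any function of y alone) is unchanged.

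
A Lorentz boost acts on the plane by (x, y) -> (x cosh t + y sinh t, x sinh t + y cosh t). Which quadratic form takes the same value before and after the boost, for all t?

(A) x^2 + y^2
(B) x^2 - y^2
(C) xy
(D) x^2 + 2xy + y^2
B

Write x' = x cosh t + y sinh t, y' = x sinh t + y cosh t and substitute into each option:
(A) x^2 + y^2: (x cosh t + y sinh t)^2 + (x sinh t + y cosh t)^2 = (x^2 + y^2)(cosh^2 t + sinh^2 t) + 4xy sinh t cosh t = (x^2 + y^2) cosh 2t + 2xy sinh 2t   [not invariant for t != 0]
(B) x^2 - y^2: (x cosh t + y sinh t)^2 - (x sinh t + y cosh t)^2 = x^2(cosh^2 t - sinh^2 t) + 2xy(cosh t sinh t - sinh t cosh t) + y^2(sinh^2 t - cosh^2 t) = x^2 - y^2   [invariant, using cosh^2 t - sinh^2 t = 1]
(C) xy: (x cosh t + y sinh t)(x sinh t + y cosh t) = xy(cosh^2 t + sinh^2 t) + (x^2 + y^2) sinh t cosh t = xy cosh 2t + (x^2 + y^2)(sinh 2t)/2   [not invariant for t != 0]
(D) x^2 + 2xy + y^2: (x' + y')^2 with x' + y' = (x + y)(cosh t + sinh t) = (x + y)e^t, so it becomes (x + y)^2 e^(2t)   [not invariant for t != 0]

Only (B) x^2 - y^2 is unchanged; it is the Minkowski form preserved by Lorentz boosts, just as x^2 + y^2 is preserved by ordinary rotations.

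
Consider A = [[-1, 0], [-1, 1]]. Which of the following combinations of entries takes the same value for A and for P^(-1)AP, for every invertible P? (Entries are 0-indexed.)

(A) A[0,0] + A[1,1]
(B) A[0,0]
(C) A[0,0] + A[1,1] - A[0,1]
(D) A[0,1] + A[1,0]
A

A[0,0] + A[1,1] is the trace of A. By the cyclic property of the trace, tr(P^(-1)AP) = tr(APP^(-1)) = tr(A), so it is the same for every matrix similar to A.

The other combinations are not similarity invariants. For example, take P = [[1, -1], [0, 1]] (det P = 1), so P^(-1) = [[1, 1], [0, 1]] and
B = P^(-1)AP = [[-2, 3], [-1, 2]].
Evaluating each option on A and on B:
(A) A[0,0] + A[1,1]: 0 for A, 0 for B -> unchanged
(B) A[0,0]: -1 for A, -2 for B -> changes
(C) A[0,0] + A[1,1] - A[0,1]: 0 for A, -3 for B -> changes
(D) A[0,1] + A[1,0]: -1 for A, 2 for B -> changes

Only (A) A[0,0] + A[1,1] = 0 survives (and it does so for every P, not just this one), so it is the invariant.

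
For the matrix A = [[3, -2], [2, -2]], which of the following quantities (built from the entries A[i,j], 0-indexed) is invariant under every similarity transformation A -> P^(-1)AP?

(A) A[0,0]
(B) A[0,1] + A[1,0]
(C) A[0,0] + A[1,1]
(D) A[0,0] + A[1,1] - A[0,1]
C

A[0,0] + A[1,1] is the trace of A. By the cyclic property of the trace, tr(P^(-1)AP) = tr(APP^(-1)) = tr(A), so it is the same for every matrix similar to A.

The other combinations are not similarity invariants. For example, take P = [[1, 1], [0, 1]] (det P = 1), so P^(-1) = [[1, -1], [0, 1]] and
B = P^(-1)AP = [[1, 1], [2, 0]].
Evaluating each option on A and on B:
(A) A[0,0]: 3 for A, 1 for B -> changes
(B) A[0,1] + A[1,0]: 0 for A, 3 for B -> changes
(C) A[0,0] + A[1,1]: 1 for A, 1 for B -> unchanged
(D) A[0,0] + A[1,1] - A[0,1]: 3 for A, 0 for B -> changes

Only (C) A[0,0] + A[1,1] = 1 survives (and it does so for every P, not just this one), so it is the invariant.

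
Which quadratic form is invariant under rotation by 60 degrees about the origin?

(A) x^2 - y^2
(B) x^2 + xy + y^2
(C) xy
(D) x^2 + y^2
D

Rotation by 60 degrees sends (x, y) to (x/2 - sqrt(3)y/2, sqrt(3)x/2 + y/2).
Substitute the transformed coordinates into each option and compare with the original:
(A) x^2 - y^2  ->  (x/2 - sqrt(3)y/2)^2 - (sqrt(3)x/2 + y/2)^2 = -x^2/2 - sqrt(3)xy + y^2/2   [differs from x^2 - y^2: not invariant]
(B) x^2 + xy + y^2  ->  (x/2 - sqrt(3)y/2)^2 + (x/2 - sqrt(3)y/2)(sqrt(3)x/2 + y/2) + (sqrt(3)x/2 + y/2)^2 = sqrt(3)x^2/4 + x^2 - xy/2 - sqrt(3)y^2/4 + y^2   [differs from x^2 + xy + y^2: not invariant]
(C) xy  ->  (x/2 - sqrt(3)y/2)(sqrt(3)x/2 + y/2) = sqrt(3)x^2/4 - xy/2 - sqrt(3)y^2/4   [differs from xy: not invariant]
(D) x^2 + y^2  ->  (x/2 - sqrt(3)y/2)^2 + (sqrt(3)x/2 + y/2)^2 = x^2 + y^2   [equals x^2 + y^2: invariant]

Only option (D), x^2 + y^2, is unchanged by the transformation.
x^2 + y^2 is the squared distance from the origin, which rotations preserve.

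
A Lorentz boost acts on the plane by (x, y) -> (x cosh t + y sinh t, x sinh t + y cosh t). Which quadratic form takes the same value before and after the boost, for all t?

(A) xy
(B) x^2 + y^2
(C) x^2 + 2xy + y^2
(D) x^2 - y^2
D

Write x' = x cosh t + y sinh t, y' = x sinh t + y cosh t and substitute into each option:
(A) xy: (x cosh t + y sinh t)(x sinh t + y cosh t) = xy(cosh^2 t + sinh^2 t) + (x^2 + y^2) sinh t cosh t = xy cosh 2t + (x^2 + y^2)(sinh 2t)/2   [not invariant for t != 0]
(B) x^2 + y^2: (x cosh t + y sinh t)^2 + (x sinh t + y cosh t)^2 = (x^2 + y^2)(cosh^2 t + sinh^2 t) + 4xy sinh t cosh t = (x^2 + y^2) cosh 2t + 2xy sinh 2t   [not invariant for t != 0]
(C) x^2 + 2xy + y^2: (x' + y')^2 with x' + y' = (x + y)(cosh t + sinh t) = (x + y)e^t, so it becomes (x + y)^2 e^(2t)   [not invariant for t != 0]
(D) x^2 - y^2: (x cosh t + y sinh t)^2 - (x sinh t + y cosh t)^2 = x^2(cosh^2 t - sinh^2 t) + 2xy(cosh t sinh t - sinh t cosh t) + y^2(sinh^2 t - cosh^2 t) = x^2 - y^2   [invariant, using cosh^2 t - sinh^2 t = 1]

Only (D) x^2 - y^2 is unchanged; it is the Minkowski form preserved by Lorentz boosts, just as x^2 + y^2 is preserved by ordinary rotations.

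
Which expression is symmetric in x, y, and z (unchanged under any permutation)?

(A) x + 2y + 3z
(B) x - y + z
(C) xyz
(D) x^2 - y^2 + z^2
C

A symmetric expression is unchanged when the variables are permuted; here the transformation to test is the swap (x, y) -> (y, x).
A symmetric expression must survive every permutation; the single swap x <-> y already eliminates the distractors, and the keyed expression is also unchanged by x <-> z and y <-> z (each variable enters it in exactly the same way).
Substitute the transformed coordinates into each option and compare with the original:
(A) x + 2y + 3z  ->  (y) + 2(x) + 3z = 2x + y + 3z   [differs from x + 2y + 3z: not invariant]
(B) x - y + z  ->  (y) - (x) + z = -x + y + z   [differs from x - y + z: not invariant]
(C) xyz  ->  (y)(x)z = xyz   [equals xyz: invariant]
(D) x^2 - y^2 + z^2  ->  (y)^2 - (x)^2 + z^2 = -x^2 + y^2 + z^2   [differs from x^2 - y^2 + z^2: not invariant]

Only option (C), xyz, is unchanged by the transformation.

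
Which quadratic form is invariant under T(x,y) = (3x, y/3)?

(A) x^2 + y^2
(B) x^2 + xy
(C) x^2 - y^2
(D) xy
D

T multiplies x by 3 and divides y by 3.
Substitute the transformed coordinates into each option and compare with the original:
(A) x^2 + y^2  ->  (3x)^2 + (y/3)^2 = 9x^2 + y^2/9   [differs from x^2 + y^2: not invariant]
(B) x^2 + xy  ->  (3x)^2 + (3x)(y/3) = 9x^2 + xy   [differs from x^2 + xy: not invariant]
(C) x^2 - y^2  ->  (3x)^2 - (y/3)^2 = 9x^2 - y^2/9   [differs from x^2 - y^2: not invariant]
(D) xy  ->  (3x)(y/3) = xy   [equals xy: invariant]

Only option (D), xy, is unchanged by the transformation.
The factors 3 and 1/3 cancel only in the pure product xy.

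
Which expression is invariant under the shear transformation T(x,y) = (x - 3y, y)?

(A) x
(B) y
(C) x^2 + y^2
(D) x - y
B

Under the shear T(x,y) = (x - 3y, y):
Substitute the transformed coordinates into each option and compare with the original:
(A) x  ->  (x - 3y) = x - 3y   [differs from x: not invariant]
(B) y  ->  (y) = y   [equals y: invariant]
(C) x^2 + y^2  ->  (x - 3y)^2 + (y)^2 = x^2 - 6xy + 10y^2   [differs from x^2 + y^2: not invariant]
(D) x - y  ->  (x - 3y) - (y) = x - 4y   [differs from x - y: not invariant]

Only option (B), y, is unchanged by the transformation.
A horizontal shear moves points parallel to the x-axis, so the y-coordinate (and any function of y alone) is unchanged.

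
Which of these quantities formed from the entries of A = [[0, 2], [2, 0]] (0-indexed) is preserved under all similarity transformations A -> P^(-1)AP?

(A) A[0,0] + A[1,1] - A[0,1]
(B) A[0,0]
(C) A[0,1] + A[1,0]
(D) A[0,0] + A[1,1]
D

A[0,0] + A[1,1] is the trace of A. By the cyclic property of the trace, tr(P^(-1)AP) = tr(APP^(-1)) = tr(A), so it is the same for every matrix similar to A.

The other combinations are not similarity invariants. For example, take P = [[2, 1], [1, 1]] (det P = 1), so P^(-1) = [[1, -1], [-1, 2]] and
B = P^(-1)AP = [[-2, 0], [6, 2]].
Evaluating each option on A and on B:
(A) A[0,0] + A[1,1] - A[0,1]: -2 for A, 0 for B -> changes
(B) A[0,0]: 0 for A, -2 for B -> changes
(C) A[0,1] + A[1,0]: 4 for A, 6 for B -> changes
(D) A[0,0] + A[1,1]: 0 for A, 0 for B -> unchanged

Only (D) A[0,0] + A[1,1] = 0 survives (and it does so for every P, not just this one), so it is the invariant.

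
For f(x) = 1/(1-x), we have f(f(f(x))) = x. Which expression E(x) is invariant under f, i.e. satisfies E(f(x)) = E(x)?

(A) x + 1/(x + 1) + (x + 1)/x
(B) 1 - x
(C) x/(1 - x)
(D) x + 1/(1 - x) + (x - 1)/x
D

Replace x by f(x) = 1/(1 - x) in each option and simplify. As a quick numerical cross-check, also compare E(4) with E(f(4)) = E(-1/3).

(A) x + 1/(x + 1) + (x + 1)/x  ->  (1/(1 - x)) + 1/((1/(1 - x)) + 1) + ((1/(1 - x)) + 1)/(1/(1 - x)) = (-x^3 + 6x^2 - 11x + 7)/(x^2 - 3x + 2); check: E(4) = 109/20 but E(-1/3) = -5/6.   [not invariant]
(B) 1 - x  ->  1 - (1/(1 - x)) = x/(x - 1); check: E(4) = -3 but E(-1/3) = 4/3.   [not invariant]
(C) x/(1 - x)  ->  (1/(1 - x))/(1 - (1/(1 - x))) = -1/x; check: E(4) = -4/3 but E(-1/3) = -1/4.   [not invariant]
(D) x + 1/(1 - x) + (x - 1)/x  ->  (1/(1 - x)) + 1/(1 - (1/(1 - x))) + ((1/(1 - x)) - 1)/(1/(1 - x)), which simplifies back to x + 1/(1 - x) + (x - 1)/x; check: E(4) = 53/12, E(-1/3) = 53/12.   [invariant]

Only (D) is unchanged. Indeed f(f(x)) = 1/(1 - 1/(1-x)) = (1-x)/(-x) = (x-1)/x, so E(x) = x + f(x) + f(f(x)) is the sum over the whole 3-cycle; applying f just permutes the three terms cyclically (x -> f(x) -> f(f(x)) -> x), leaving the sum unchanged.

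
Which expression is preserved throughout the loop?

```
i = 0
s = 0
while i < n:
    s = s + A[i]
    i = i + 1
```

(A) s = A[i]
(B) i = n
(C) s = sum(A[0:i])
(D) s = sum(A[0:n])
C

A loop invariant must hold before the first iteration and be re-established by every execution of the body.

(C) s = sum(A[0:i]): Initially i = 0 and s = 0 = sum of the empty slice A[0:0]. If s = sum(A[0:i]) holds at the top of an iteration, the body sets s to sum(A[0:i]) + A[i] = sum(A[0:i+1]) and then i to i+1, so s = sum(A[0:i]) holds again. At exit i = n, giving s = sum(A[0:n]).

The other options fail:
(A) s = A[i]: after the first iteration s = A[0] but i = 1, so s = A[i] compares s with the wrong element (and fails in general).
(B) i = n: false initially (i = 0); it is the exit condition, not an invariant.
(D) s = sum(A[0:n]): false before the loop (s = 0, not the full sum) -- it only becomes true at exit.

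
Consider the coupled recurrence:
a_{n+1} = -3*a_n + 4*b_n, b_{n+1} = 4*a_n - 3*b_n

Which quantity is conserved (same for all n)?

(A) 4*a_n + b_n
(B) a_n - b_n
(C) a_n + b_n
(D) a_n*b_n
C

Replace a_n by a_{n+1} = -3*a_n + 4*b_n and b_n by b_{n+1} = 4*a_n - 3*b_n in each option and simplify:
(A) 4*a_n + b_n  ->  4*(-3*a_n + 4*b_n) + (4*a_n - 3*b_n) = -8*a_n + 13*b_n   [not conserved]
(B) a_n - b_n  ->  (-3*a_n + 4*b_n) - (4*a_n - 3*b_n) = -7*a_n + 7*b_n   [not conserved]
(C) a_n + b_n  ->  (-3*a_n + 4*b_n) + (4*a_n - 3*b_n) = a_n + b_n   [conserved]
(D) a_n*b_n  ->  (-3*a_n + 4*b_n)*(4*a_n - 3*b_n) = -12*a_n^2 + 25*a_n*b_n - 12*b_n^2   [not conserved]

Only (C) a_n + b_n returns to itself after one step, so it is the conserved quantity.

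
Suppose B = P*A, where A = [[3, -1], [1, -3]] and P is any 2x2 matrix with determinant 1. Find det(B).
-8

By the multiplicative property of determinants, det(B) = det(P*A) = det(P) * det(A) = det(A),
so the determinant is invariant under multiplication by any determinant-1 matrix; we just need det(A).

det(A) = (3)(-3) - (-1)(1) = -9 - (-1) = -8

Therefore det(B) = 1 * (-8) = -8.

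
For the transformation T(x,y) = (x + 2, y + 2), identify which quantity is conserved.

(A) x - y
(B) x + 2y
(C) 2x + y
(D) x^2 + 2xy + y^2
A

An expression E(x,y) is invariant under T if E(T(x,y)) = E(x,y). Here T(x,y) = (x + 2, y + 2).
Substitute the transformed coordinates into each option and compare with the original:
(A) x - y  ->  (x + 2) - (y + 2) = x - y   [equals x - y: invariant]
(B) x + 2y  ->  (x + 2) + 2(y + 2) = x + 2y + 6   [differs from x + 2y: not invariant]
(C) 2x + y  ->  2(x + 2) + (y + 2) = 2x + y + 6   [differs from 2x + y: not invariant]
(D) x^2 + 2xy + y^2  ->  (x + 2)^2 + 2(x + 2)(y + 2) + (y + 2)^2 = x^2 + 2xy + 8x + y^2 + 8y + 16   [differs from x^2 + 2xy + y^2: not invariant]

Only option (A), x - y, is unchanged by the transformation.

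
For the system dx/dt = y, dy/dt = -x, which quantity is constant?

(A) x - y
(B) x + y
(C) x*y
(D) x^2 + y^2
D

A first integral I satisfies dI/dt = 0 along every solution. Differentiate each option and use the equation of motion:
(A) d/dt[x - y] = y - (-x) = x + y, not identically 0
(B) d/dt[x + y] = y + (-x) = y - x, not identically 0
(C) d/dt[x*y] = (dx/dt)y + x(dy/dt) = y^2 - x^2, not identically 0
(D) d/dt[x^2 + y^2] = 2x*dx/dt + 2y*dy/dt = 2x*y + 2y*(-x) = 0

Only (D) has zero time-derivative. So x^2 + y^2 (the squared radius; trajectories are circles) is the conserved quantity.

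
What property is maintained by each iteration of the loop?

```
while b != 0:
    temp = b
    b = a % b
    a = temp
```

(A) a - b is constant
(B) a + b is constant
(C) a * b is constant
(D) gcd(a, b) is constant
D

A loop invariant must hold before the first iteration and be re-established by every execution of the body.

(D) gcd(a, b) is constant: One iteration replaces (a, b) by (b, a mod b). Since a mod b = a - q*b for an integer q, any common divisor of a and b divides b and a mod b, and conversely; hence gcd(b, a mod b) = gcd(a, b). For instance (16, 6) -> (6, 4) keeps gcd = 2. At exit b = 0 and a = gcd of the original inputs.

The other options fail:
(A) a - b is constant: e.g. (a, b) = (16, 6) -> (6, 4): the difference goes from 10 to 2.
(B) a + b is constant: e.g. (a, b) = (16, 6) -> (6, 4): the sum goes from 22 to 10.
(C) a * b is constant: e.g. (a, b) = (16, 6) -> (6, 4): the product goes from 96 to 24.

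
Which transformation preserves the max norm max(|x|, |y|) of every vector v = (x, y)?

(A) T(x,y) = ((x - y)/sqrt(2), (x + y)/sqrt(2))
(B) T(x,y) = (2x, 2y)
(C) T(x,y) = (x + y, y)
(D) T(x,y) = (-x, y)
D

A transformation preserves a norm if ||T(v)|| = ||v|| for every v; a single vector where the norm changes rules an option out.

(A) T(x,y) = ((x - y)/sqrt(2), (x + y)/sqrt(2)): v = (1, 0) has norm max(|1|, |0|) = 1, but T(v) = (sqrt(2)/2, sqrt(2)/2) has norm sqrt(2)/2 -- not preserved.
(B) T(x,y) = (2x, 2y): v = (1, 0) has norm max(|1|, |0|) = 1, but T(v) = (2, 0) has norm 2 -- not preserved.
(C) T(x,y) = (x + y, y): v = (1, 1) has norm max(|1|, |1|) = 1, but T(v) = (2, 1) has norm 2 -- not preserved.
(D) T(x,y) = (-x, y): preserves the norm -- it only permutes the coordinates and/or flips signs, which leaves max(|x|, |y|) unchanged.

Therefore the answer is (D).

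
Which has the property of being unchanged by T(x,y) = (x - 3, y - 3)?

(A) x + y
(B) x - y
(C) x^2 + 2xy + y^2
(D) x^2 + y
B

An expression E(x,y) is invariant under T if E(T(x,y)) = E(x,y). Here T(x,y) = (x - 3, y - 3).
Substitute the transformed coordinates into each option and compare with the original:
(A) x + y  ->  (x - 3) + (y - 3) = x + y - 6   [differs from x + y: not invariant]
(B) x - y  ->  (x - 3) - (y - 3) = x - y   [equals x - y: invariant]
(C) x^2 + 2xy + y^2  ->  (x - 3)^2 + 2(x - 3)(y - 3) + (y - 3)^2 = x^2 + 2xy - 12x + y^2 - 12y + 36   [differs from x^2 + 2xy + y^2: not invariant]
(D) x^2 + y  ->  (x - 3)^2 + (y - 3) = x^2 - 6x + y + 6   [differs from x^2 + y: not invariant]

Only option (B), x - y, is unchanged by the transformation.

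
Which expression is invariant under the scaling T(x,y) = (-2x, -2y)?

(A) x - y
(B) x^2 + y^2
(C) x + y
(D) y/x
D

Under the uniform scaling T(x,y) = (-2x, -2y):
Substitute the transformed coordinates into each option and compare with the original:
(A) x - y  ->  (-2x) - (-2y) = -2x + 2y   [differs from x - y: not invariant]
(B) x^2 + y^2  ->  (-2x)^2 + (-2y)^2 = 4x^2 + 4y^2   [differs from x^2 + y^2: not invariant]
(C) x + y  ->  (-2x) + (-2y) = -2x - 2y   [differs from x + y: not invariant]
(D) y/x  ->  (-2y)/(-2x) = y/x   [equals y/x: invariant]

Only option (D), y/x, is unchanged by the transformation.
The common factor -2 cancels in a ratio of coordinates, while sums, products and sums of squares pick up factors of -2 or 4.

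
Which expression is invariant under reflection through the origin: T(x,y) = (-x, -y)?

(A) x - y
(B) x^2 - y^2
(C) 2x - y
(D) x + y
B

The map is reflection through the origin: T(x,y) = (-x, -y).
Substitute the transformed coordinates into each option and compare with the original:
(A) x - y  ->  (-x) - (-y) = -x + y   [differs from x - y: not invariant]
(B) x^2 - y^2  ->  (-x)^2 - (-y)^2 = x^2 - y^2   [equals x^2 - y^2: invariant]
(C) 2x - y  ->  2(-x) - (-y) = -2x + y   [differs from 2x - y: not invariant]
(D) x + y  ->  (-x) + (-y) = -x - y   [differs from x + y: not invariant]

Only option (B), x^2 - y^2, is unchanged by the transformation.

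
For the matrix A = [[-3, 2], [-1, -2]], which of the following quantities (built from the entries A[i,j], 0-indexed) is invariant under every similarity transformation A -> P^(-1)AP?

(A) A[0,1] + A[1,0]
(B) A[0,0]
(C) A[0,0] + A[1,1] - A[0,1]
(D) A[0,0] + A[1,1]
D

A[0,0] + A[1,1] is the trace of A. By the cyclic property of the trace, tr(P^(-1)AP) = tr(APP^(-1)) = tr(A), so it is the same for every matrix similar to A.

The other combinations are not similarity invariants. For example, take P = [[1, 1], [1, 2]] (det P = 1), so P^(-1) = [[2, -1], [-1, 1]] and
B = P^(-1)AP = [[1, 7], [-2, -6]].
Evaluating each option on A and on B:
(A) A[0,1] + A[1,0]: 1 for A, 5 for B -> changes
(B) A[0,0]: -3 for A, 1 for B -> changes
(C) A[0,0] + A[1,1] - A[0,1]: -7 for A, -12 for B -> changes
(D) A[0,0] + A[1,1]: -5 for A, -5 for B -> unchanged

Only (D) A[0,0] + A[1,1] = -5 survives (and it does so for every P, not just this one), so it is the invariant.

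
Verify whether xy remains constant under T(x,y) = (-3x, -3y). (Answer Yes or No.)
No

Substitute T(x,y) = (-3x, -3y) into the expression and compare with the original.

Original: xy
After applying T: (-3x)(-3y) = 9xy

This differs from the original xy (difference: 8xy), so the expression is NOT invariant.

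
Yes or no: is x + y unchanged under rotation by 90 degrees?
No

Applying rotation by 90 degrees: x' = x*cos(90 degrees) - y*sin(90 degrees) = -y, y' = x*sin(90 degrees) + y*cos(90 degrees) = x

Substituting into x + y:
(-y) + (x)
= x - y

This differs from the original expression x + y, so it is NOT invariant.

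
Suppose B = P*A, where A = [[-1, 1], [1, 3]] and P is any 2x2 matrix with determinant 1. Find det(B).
-4

By the multiplicative property of determinants, det(B) = det(P*A) = det(P) * det(A) = det(A),
so the determinant is invariant under multiplication by any determinant-1 matrix; we just need det(A).

det(A) = (-1)(3) - (1)(1) = -3 - 1 = -4

Therefore det(B) = 1 * (-4) = -4.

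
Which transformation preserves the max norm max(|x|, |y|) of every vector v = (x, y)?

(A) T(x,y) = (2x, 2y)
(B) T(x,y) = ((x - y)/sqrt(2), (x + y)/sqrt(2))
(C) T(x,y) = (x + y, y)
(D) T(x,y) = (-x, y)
D

A transformation preserves a norm if ||T(v)|| = ||v|| for every v; a single vector where the norm changes rules an option out.

(A) T(x,y) = (2x, 2y): v = (1, 0) has norm max(|1|, |0|) = 1, but T(v) = (2, 0) has norm 2 -- not preserved.
(B) T(x,y) = ((x - y)/sqrt(2), (x + y)/sqrt(2)): v = (1, 0) has norm max(|1|, |0|) = 1, but T(v) = (sqrt(2)/2, sqrt(2)/2) has norm sqrt(2)/2 -- not preserved.
(C) T(x,y) = (x + y, y): v = (1, 1) has norm max(|1|, |1|) = 1, but T(v) = (2, 1) has norm 2 -- not preserved.
(D) T(x,y) = (-x, y): preserves the norm -- it only permutes the coordinates and/or flips signs, which leaves max(|x|, |y|) unchanged.

Therefore the answer is (D).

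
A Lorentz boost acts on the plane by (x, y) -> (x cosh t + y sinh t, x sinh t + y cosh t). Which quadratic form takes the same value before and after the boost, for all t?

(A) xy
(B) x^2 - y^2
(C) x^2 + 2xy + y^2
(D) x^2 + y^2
B

Write x' = x cosh t + y sinh t, y' = x sinh t + y cosh t and substitute into each option:
(A) xy: (x cosh t + y sinh t)(x sinh t + y cosh t) = xy(cosh^2 t + sinh^2 t) + (x^2 + y^2) sinh t cosh t = xy cosh 2t + (x^2 + y^2)(sinh 2t)/2   [not invariant for t != 0]
(B) x^2 - y^2: (x cosh t + y sinh t)^2 - (x sinh t + y cosh t)^2 = x^2(cosh^2 t - sinh^2 t) + 2xy(cosh t sinh t - sinh t cosh t) + y^2(sinh^2 t - cosh^2 t) = x^2 - y^2   [invariant, using cosh^2 t - sinh^2 t = 1]
(C) x^2 + 2xy + y^2: (x' + y')^2 with x' + y' = (x + y)(cosh t + sinh t) = (x + y)e^t, so it becomes (x + y)^2 e^(2t)   [not invariant for t != 0]
(D) x^2 + y^2: (x cosh t + y sinh t)^2 + (x sinh t + y cosh t)^2 = (x^2 + y^2)(cosh^2 t + sinh^2 t) + 4xy sinh t cosh t = (x^2 + y^2) cosh 2t + 2xy sinh 2t   [not invariant for t != 0]

Only (B) x^2 - y^2 is unchanged; it is the Minkowski form preserved by Lorentz boosts, just as x^2 + y^2 is preserved by ordinary rotations.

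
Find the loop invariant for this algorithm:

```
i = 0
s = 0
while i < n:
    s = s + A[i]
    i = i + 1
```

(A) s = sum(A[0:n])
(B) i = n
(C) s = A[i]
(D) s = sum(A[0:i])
D

A loop invariant must hold before the first iteration and be re-established by every execution of the body.

(D) s = sum(A[0:i]): Initially i = 0 and s = 0 = sum of the empty slice A[0:0]. If s = sum(A[0:i]) holds at the top of an iteration, the body sets s to sum(A[0:i]) + A[i] = sum(A[0:i+1]) and then i to i+1, so s = sum(A[0:i]) holds again. At exit i = n, giving s = sum(A[0:n]).

The other options fail:
(A) s = sum(A[0:n]): false before the loop (s = 0, not the full sum) -- it only becomes true at exit.
(B) i = n: false initially (i = 0); it is the exit condition, not an invariant.
(C) s = A[i]: after the first iteration s = A[0] but i = 1, so s = A[i] compares s with the wrong element (and fails in general).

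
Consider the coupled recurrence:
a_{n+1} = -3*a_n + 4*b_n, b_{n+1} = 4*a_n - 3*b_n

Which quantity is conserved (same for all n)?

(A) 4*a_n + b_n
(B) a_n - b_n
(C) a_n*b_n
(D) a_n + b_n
D

Replace a_n by a_{n+1} = -3*a_n + 4*b_n and b_n by b_{n+1} = 4*a_n - 3*b_n in each option and simplify:
(A) 4*a_n + b_n  ->  4*(-3*a_n + 4*b_n) + (4*a_n - 3*b_n) = -8*a_n + 13*b_n   [not conserved]
(B) a_n - b_n  ->  (-3*a_n + 4*b_n) - (4*a_n - 3*b_n) = -7*a_n + 7*b_n   [not conserved]
(C) a_n*b_n  ->  (-3*a_n + 4*b_n)*(4*a_n - 3*b_n) = -12*a_n^2 + 25*a_n*b_n - 12*b_n^2   [not conserved]
(D) a_n + b_n  ->  (-3*a_n + 4*b_n) + (4*a_n - 3*b_n) = a_n + b_n   [conserved]

Only (D) a_n + b_n returns to itself after one step, so it is the conserved quantity.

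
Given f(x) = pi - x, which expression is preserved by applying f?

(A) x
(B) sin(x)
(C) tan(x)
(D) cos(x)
B

For f(x) = pi - x:
sin(pi - x) = sin(x), so sine is invariant under this transformation.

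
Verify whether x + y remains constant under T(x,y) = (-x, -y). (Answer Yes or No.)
No

Substitute T(x,y) = (-x, -y) into the expression and compare with the original.

Original: x + y
After applying T: (-x) + (-y) = -x - y

This differs from the original x + y (difference: -2x - 2y), so the expression is NOT invariant.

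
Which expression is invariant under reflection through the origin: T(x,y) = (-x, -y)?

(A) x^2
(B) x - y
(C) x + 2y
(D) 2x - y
A

The map is reflection through the origin: T(x,y) = (-x, -y).
Substitute the transformed coordinates into each option and compare with the original:
(A) x^2  ->  (-x)^2 = x^2   [equals x^2: invariant]
(B) x - y  ->  (-x) - (-y) = -x + y   [differs from x - y: not invariant]
(C) x + 2y  ->  (-x) + 2(-y) = -x - 2y   [differs from x + 2y: not invariant]
(D) 2x - y  ->  2(-x) - (-y) = -2x + y   [differs from 2x - y: not invariant]

Only option (A), x^2, is unchanged by the transformation.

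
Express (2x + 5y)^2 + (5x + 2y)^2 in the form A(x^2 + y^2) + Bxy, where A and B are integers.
29(x^2 + y^2) + 40xy

Expanding: (2x + 5y)^2 = 4x^2 + 20xy + 25y^2
(5x + 2y)^2 = 25x^2 + 20xy + 4y^2
Sum = (4+25)(x^2+y^2) + 40xy = 29(x^2 + y^2) + 40xy
This is symmetric in x and y.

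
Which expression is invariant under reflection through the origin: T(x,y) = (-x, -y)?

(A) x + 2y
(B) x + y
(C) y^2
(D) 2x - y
C

The map is reflection through the origin: T(x,y) = (-x, -y).
Substitute the transformed coordinates into each option and compare with the original:
(A) x + 2y  ->  (-x) + 2(-y) = -x - 2y   [differs from x + 2y: not invariant]
(B) x + y  ->  (-x) + (-y) = -x - y   [differs from x + y: not invariant]
(C) y^2  ->  (-y)^2 = y^2   [equals y^2: invariant]
(D) 2x - y  ->  2(-x) - (-y) = -2x + y   [differs from 2x - y: not invariant]

Only option (C), y^2, is unchanged by the transformation.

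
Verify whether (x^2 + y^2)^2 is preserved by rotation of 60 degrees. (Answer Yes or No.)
Yes

Applying rotation by 60 degrees: x' = x*cos(60 degrees) - y*sin(60 degrees) = x/2 - sqrt(3)y/2, y' = x*sin(60 degrees) + y*cos(60 degrees) = sqrt(3)x/2 + y/2

Substituting into (x^2 + y^2)^2:
((x/2 - sqrt(3)y/2)^2 + (sqrt(3)x/2 + y/2)^2)^2
= x^4 + 2x^2y^2 + y^4 = (x^2 + y^2)^2

This equals the original expression (x^2 + y^2)^2, so it IS invariant.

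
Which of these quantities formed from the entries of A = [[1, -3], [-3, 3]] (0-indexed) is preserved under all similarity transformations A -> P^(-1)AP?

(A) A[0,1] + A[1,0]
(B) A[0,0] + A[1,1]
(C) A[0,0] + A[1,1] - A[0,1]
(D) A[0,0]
B

A[0,0] + A[1,1] is the trace of A. By the cyclic property of the trace, tr(P^(-1)AP) = tr(APP^(-1)) = tr(A), so it is the same for every matrix similar to A.

The other combinations are not similarity invariants. For example, take P = [[1, 1], [0, 1]] (det P = 1), so P^(-1) = [[1, -1], [0, 1]] and
B = P^(-1)AP = [[4, -2], [-3, 0]].
Evaluating each option on A and on B:
(A) A[0,1] + A[1,0]: -6 for A, -5 for B -> changes
(B) A[0,0] + A[1,1]: 4 for A, 4 for B -> unchanged
(C) A[0,0] + A[1,1] - A[0,1]: 7 for A, 6 for B -> changes
(D) A[0,0]: 1 for A, 4 for B -> changes

Only (B) A[0,0] + A[1,1] = 4 survives (and it does so for every P, not just this one), so it is the invariant.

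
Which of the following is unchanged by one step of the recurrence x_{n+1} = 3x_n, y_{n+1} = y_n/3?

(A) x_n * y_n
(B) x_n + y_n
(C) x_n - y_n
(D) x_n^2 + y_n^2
A

For the recurrence x_{n+1} = 3x_n, y_{n+1} = y_n/3:

x_{n+1} * y_{n+1} = (3x_n) * (y_n/3) = x_n * y_n
The product is conserved.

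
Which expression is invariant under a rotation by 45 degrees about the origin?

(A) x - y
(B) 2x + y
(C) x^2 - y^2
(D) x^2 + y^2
D

A rotation by 45 degrees sends (x, y) to (sqrt(2)x/2 - sqrt(2)y/2, sqrt(2)x/2 + sqrt(2)y/2).
Substitute the transformed coordinates into each option and compare with the original:
(A) x - y  ->  (sqrt(2)x/2 - sqrt(2)y/2) - (sqrt(2)x/2 + sqrt(2)y/2) = -sqrt(2)y   [differs from x - y: not invariant]
(B) 2x + y  ->  2(sqrt(2)x/2 - sqrt(2)y/2) + (sqrt(2)x/2 + sqrt(2)y/2) = 3sqrt(2)x/2 - sqrt(2)y/2   [differs from 2x + y: not invariant]
(C) x^2 - y^2  ->  (sqrt(2)x/2 - sqrt(2)y/2)^2 - (sqrt(2)x/2 + sqrt(2)y/2)^2 = -2xy   [differs from x^2 - y^2: not invariant]
(D) x^2 + y^2  ->  (sqrt(2)x/2 - sqrt(2)y/2)^2 + (sqrt(2)x/2 + sqrt(2)y/2)^2 = x^2 + y^2   [equals x^2 + y^2: invariant]

Only option (D), x^2 + y^2, is unchanged by the transformation.
Geometrically, x^2 + y^2 is the squared distance from the origin, which every rotation about the origin preserves.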